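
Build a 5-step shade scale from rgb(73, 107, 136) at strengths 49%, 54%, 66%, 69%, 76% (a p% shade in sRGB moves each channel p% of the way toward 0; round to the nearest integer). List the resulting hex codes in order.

49%: (73 − 35.77 = 37.23→37, 107 − 52.43 = 54.57→55, 136 − 66.64 = 69.36→69) → #253745
54%: (73 − 39.42 = 33.58→34, 107 − 57.78 = 49.22→49, 136 − 73.44 = 62.56→63) → #22313f
66%: (73 − 48.18 = 24.82→25, 107 − 70.62 = 36.38→36, 136 − 89.76 = 46.24→46) → #19242e
69%: (73 − 50.37 = 22.63→23, 107 − 73.83 = 33.17→33, 136 − 93.84 = 42.16→42) → #17212a
76%: (73 − 55.48 = 17.52→18, 107 − 81.32 = 25.68→26, 136 − 103.36 = 32.64→33) → #121a21

#253745, #22313f, #19242e, #17212a, #121a21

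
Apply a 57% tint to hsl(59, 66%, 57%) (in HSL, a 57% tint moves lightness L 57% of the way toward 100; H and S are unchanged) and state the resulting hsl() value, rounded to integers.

hsl(59, 66%, 82%)

L moves 57% from 57 toward 100: 57 + 24.51 = 81.51 → 82.
H and S are unchanged.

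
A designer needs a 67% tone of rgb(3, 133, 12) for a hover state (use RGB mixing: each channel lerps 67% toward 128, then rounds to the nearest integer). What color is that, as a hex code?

#57825A

Lerp each channel 67% toward 128:
  R: 3 + 83.75 = 86.75 → 87
  G: 133 − 3.35 = 129.65 → 130
  B: 12 + 77.72 = 89.72 → 90
rgb(87, 130, 90) = #57825A.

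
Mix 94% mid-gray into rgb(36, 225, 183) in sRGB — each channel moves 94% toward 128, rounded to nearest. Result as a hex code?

A 94% tone moves each channel 94% toward 128:
  R: 36 + 86.48 = 122.48 → 122
  G: 225 + 0.94×(128−225) = 225 − 91.18 = 133.82 → 134
  B: 183 + 0.94×(128−183) = 183 − 51.7 = 131.3 → 131
rgb(122, 134, 131) = #7A8683.

#7A8683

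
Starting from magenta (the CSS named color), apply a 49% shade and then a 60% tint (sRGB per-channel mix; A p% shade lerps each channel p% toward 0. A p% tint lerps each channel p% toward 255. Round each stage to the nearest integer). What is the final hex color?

#CD99CD

CSS magenta is rgb(255, 0, 255).
Per channel, c → c + 0.49(0 − c):
  R: 255 + 0.49×(0−255) = 255 − 124.95 = 130.05 → 130
  G: 0 + 0.49×(0−0) = 0 + 0 = 0 → 0
  B: 255 + 0.49×(0−255) = 255 − 124.95 = 130.05 → 130
After the shade: rgb(130, 0, 130) = #820082.
A 60% tint moves each channel 60% toward 255:
  R: 130 + 75 = 205 → 205
  G: 0 + 153 = 153 → 153
  B: 130 + 0.6×(255−130) = 130 + 75 = 205 → 205
rgb(205, 153, 205) = #CD99CD.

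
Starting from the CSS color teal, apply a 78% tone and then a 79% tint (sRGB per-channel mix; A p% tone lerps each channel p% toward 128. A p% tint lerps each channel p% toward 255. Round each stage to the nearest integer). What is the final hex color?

CSS teal is rgb(0, 128, 128).
Per channel, c → c + 0.78(128 − c):
  R: 0 + 0.78×(128−0) = 0 + 99.84 = 99.84 → 100
  G: 128 + 0.78×(128−128) = 128 + 0 = 128 → 128
  B: 128 + 0.78×(128−128) = 128 + 0 = 128 → 128
After the tone: rgb(100, 128, 128) = #648080.
Lerp each channel 79% toward 255:
  R: 100 + 0.79×(255−100) = 100 + 122.45 = 222.45 → 222
  G: 128 + 0.79×(255−128) = 128 + 100.33 = 228.33 → 228
  B: 128 + 100.33 = 228.33 → 228
rgb(222, 228, 228) = #DEE4E4.

#DEE4E4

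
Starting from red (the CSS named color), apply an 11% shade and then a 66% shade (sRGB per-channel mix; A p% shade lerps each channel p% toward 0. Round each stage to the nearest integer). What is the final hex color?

#4D0000

CSS red is rgb(255, 0, 0).
An 11% shade moves each channel 11% toward 0:
  R: 255 − 28.05 = 226.95 → 227
  G: 0 + 0.11×(0−0) = 0 + 0 = 0 → 0
  B: 0 + 0 = 0 → 0
After the shade: rgb(227, 0, 0) = #E30000.
A 66% shade moves each channel 66% toward 0:
  R: 227 + 0.66×(0−227) = 227 − 149.82 = 77.18 → 77
  G: 0 + 0 = 0 → 0
  B: 0 + 0.66×(0−0) = 0 + 0 = 0 → 0
rgb(77, 0, 0) = #4D0000.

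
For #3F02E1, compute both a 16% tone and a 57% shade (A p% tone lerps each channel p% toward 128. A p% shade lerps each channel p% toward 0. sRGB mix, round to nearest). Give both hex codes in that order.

#4916D1, #1B0161

#3F02E1 is rgb(63, 2, 225).
16% tone:
  R: 63 + 0.16×(128−63) = 63 + 10.4 = 73.4 → 73
  G: 2 + 0.16×(128−2) = 2 + 20.16 = 22.16 → 22
  B: 225 + 0.16×(128−225) = 225 − 15.52 = 209.48 → 209
  → #4916D1
57% shade:
  R: 63 + 0.57×(0−63) = 63 − 35.91 = 27.09 → 27
  G: 2 − 1.14 = 0.86 → 1
  B: 225 + 0.57×(0−225) = 225 − 128.25 = 96.75 → 97
  → #1B0161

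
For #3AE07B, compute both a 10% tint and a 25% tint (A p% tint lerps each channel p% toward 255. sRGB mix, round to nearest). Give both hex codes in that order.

#4EE388, #6BE89C

#3AE07B is rgb(58, 224, 123).
10% tint:
  R: 58 + 0.1×(255−58) = 58 + 19.7 = 77.7 → 78
  G: 224 + 3.1 = 227.1 → 227
  B: 123 + 0.1×(255−123) = 123 + 13.2 = 136.2 → 136
  → #4EE388
25% tint:
  R: 58 + 49.25 = 107.25 → 107
  G: 224 + 0.25×(255−224) = 224 + 7.75 = 231.75 → 232
  B: 123 + 33 = 156 → 156
  → #6BE89C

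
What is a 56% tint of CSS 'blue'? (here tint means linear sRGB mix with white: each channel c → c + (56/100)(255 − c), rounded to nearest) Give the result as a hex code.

CSS blue is rgb(0, 0, 255).
Lerp each channel 56% toward 255:
  R: 0 + 142.8 = 142.8 → 143
  G: 0 + 0.56×(255−0) = 0 + 142.8 = 142.8 → 143
  B: 255 + 0 = 255 → 255
rgb(143, 143, 255) = #8F8FFF.

#8F8FFF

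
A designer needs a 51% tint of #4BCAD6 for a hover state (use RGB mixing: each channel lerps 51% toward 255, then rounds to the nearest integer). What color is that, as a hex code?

#4BCAD6 is rgb(75, 202, 214).
A 51% tint moves each channel 51% toward 255:
  R: 75 + 91.8 = 166.8 → 167
  G: 202 + 0.51×(255−202) = 202 + 27.03 = 229.03 → 229
  B: 214 + 0.51×(255−214) = 214 + 20.91 = 234.91 → 235
rgb(167, 229, 235) = #A7E5EB.

#A7E5EB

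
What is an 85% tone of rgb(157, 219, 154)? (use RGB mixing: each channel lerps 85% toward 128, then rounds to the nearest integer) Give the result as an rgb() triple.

rgb(132, 142, 132)

Per channel, c → c + 0.85(128 − c):
  R: 157 − 24.65 = 132.35 → 132
  G: 219 + 0.85×(128−219) = 219 − 77.35 = 141.65 → 142
  B: 154 − 22.1 = 131.9 → 132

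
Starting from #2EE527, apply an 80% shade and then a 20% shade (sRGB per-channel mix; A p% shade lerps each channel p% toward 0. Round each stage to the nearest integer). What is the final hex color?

#072506

#2EE527 is rgb(46, 229, 39).
Lerp each channel 80% toward 0:
  R: 46 − 36.8 = 9.2 → 9
  G: 229 − 183.2 = 45.8 → 46
  B: 39 − 31.2 = 7.8 → 8
After the shade: rgb(9, 46, 8) = #092E08.
Per channel, c → c + 0.2(0 − c):
  R: 9 + 0.2×(0−9) = 9 − 1.8 = 7.2 → 7
  G: 46 + 0.2×(0−46) = 46 − 9.2 = 36.8 → 37
  B: 8 − 1.6 = 6.4 → 6
rgb(7, 37, 6) = #072506.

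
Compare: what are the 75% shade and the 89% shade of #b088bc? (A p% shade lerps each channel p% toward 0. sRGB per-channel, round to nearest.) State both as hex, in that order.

#2c222f, #130f15

#b088bc is rgb(176, 136, 188).
75% shade:
  R: 176 + 0.75×(0−176) = 176 − 132 = 44 → 44
  G: 136 + 0.75×(0−136) = 136 − 102 = 34 → 34
  B: 188 + 0.75×(0−188) = 188 − 141 = 47 → 47
  → #2c222f
89% shade:
  R: 176 + 0.89×(0−176) = 176 − 156.64 = 19.36 → 19
  G: 136 + 0.89×(0−136) = 136 − 121.04 = 14.96 → 15
  B: 188 + 0.89×(0−188) = 188 − 167.32 = 20.68 → 21
  → #130f15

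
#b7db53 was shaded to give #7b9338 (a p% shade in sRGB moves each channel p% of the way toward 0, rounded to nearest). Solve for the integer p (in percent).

#b7db53 is rgb(183, 219, 83); #7b9338 is rgb(123, 147, 56).
On the G channel (widest range): 147 ≈ 219 + (p/100)(0 − 219), so p ≈ 100×(147 − 219)/(0 − 219) = -7200/-219 = 32.88.
p = 33 reproduces all three channels after rounding.

33%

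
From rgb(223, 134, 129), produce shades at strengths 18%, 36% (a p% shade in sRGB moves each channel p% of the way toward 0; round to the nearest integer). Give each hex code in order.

#B76E6A, #8F5653

18%: (223 − 40.14 = 182.86→183, 134 − 24.12 = 109.88→110, 129 − 23.22 = 105.78→106) → #B76E6A
36%: (223 − 80.28 = 142.72→143, 134 − 48.24 = 85.76→86, 129 − 46.44 = 82.56→83) → #8F5653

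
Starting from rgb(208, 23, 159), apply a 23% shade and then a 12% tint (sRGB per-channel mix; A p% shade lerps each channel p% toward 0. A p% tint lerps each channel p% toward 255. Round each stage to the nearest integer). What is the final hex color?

#AB2E8A

Lerp each channel 23% toward 0:
  R: 208 − 47.84 = 160.16 → 160
  G: 23 − 5.29 = 17.71 → 18
  B: 159 + 0.23×(0−159) = 159 − 36.57 = 122.43 → 122
After the shade: rgb(160, 18, 122) = #A0127A.
Per channel, c → c + 0.12(255 − c):
  R: 160 + 11.4 = 171.4 → 171
  G: 18 + 28.44 = 46.44 → 46
  B: 122 + 15.96 = 137.96 → 138
rgb(171, 46, 138) = #AB2E8A.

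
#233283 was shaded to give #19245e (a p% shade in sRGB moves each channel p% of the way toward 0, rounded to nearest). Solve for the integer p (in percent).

#233283 is rgb(35, 50, 131); #19245e is rgb(25, 36, 94).
On the B channel (widest range): 94 ≈ 131 + (p/100)(0 − 131), so p ≈ 100×(94 − 131)/(0 − 131) = -3700/-131 = 28.24.
p = 28 reproduces all three channels after rounding.

28%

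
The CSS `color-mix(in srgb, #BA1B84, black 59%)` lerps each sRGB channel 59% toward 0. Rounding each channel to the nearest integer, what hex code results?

#BA1B84 is rgb(186, 27, 132).
Lerp each channel 59% toward 0:
  R: 186 − 109.74 = 76.26 → 76
  G: 27 − 15.93 = 11.07 → 11
  B: 132 + 0.59×(0−132) = 132 − 77.88 = 54.12 → 54
rgb(76, 11, 54) = #4C0B36.

#4C0B36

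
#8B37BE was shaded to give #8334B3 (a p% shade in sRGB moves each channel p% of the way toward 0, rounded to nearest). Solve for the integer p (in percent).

6%

#8B37BE is rgb(139, 55, 190); #8334B3 is rgb(131, 52, 179).
On the B channel (widest range): 179 ≈ 190 + (p/100)(0 − 190), so p ≈ 100×(179 − 190)/(0 − 190) = -1100/-190 = 5.79.
p = 6 reproduces all three channels after rounding.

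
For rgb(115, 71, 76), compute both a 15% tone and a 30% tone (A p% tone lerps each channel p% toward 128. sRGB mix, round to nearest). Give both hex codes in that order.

15% tone:
  R: 115 + 1.95 = 116.95 → 117
  G: 71 + 0.15×(128−71) = 71 + 8.55 = 79.55 → 80
  B: 76 + 7.8 = 83.8 → 84
  → #755054
30% tone:
  R: 115 + 3.9 = 118.9 → 119
  G: 71 + 17.1 = 88.1 → 88
  B: 76 + 15.6 = 91.6 → 92
  → #77585C

#755054, #77585C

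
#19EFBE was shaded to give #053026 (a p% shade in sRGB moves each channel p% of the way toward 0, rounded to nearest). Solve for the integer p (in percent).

80%

#19EFBE is rgb(25, 239, 190); #053026 is rgb(5, 48, 38).
On the G channel (widest range): 48 ≈ 239 + (p/100)(0 − 239), so p ≈ 100×(48 − 239)/(0 − 239) = -19100/-239 = 79.92.
p = 80 reproduces all three channels after rounding.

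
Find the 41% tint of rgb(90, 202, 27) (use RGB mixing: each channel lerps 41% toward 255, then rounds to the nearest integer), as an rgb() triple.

rgb(158, 224, 120)

Per channel, c → c + 0.41(255 − c):
  R: 90 + 0.41×(255−90) = 90 + 67.65 = 157.65 → 158
  G: 202 + 0.41×(255−202) = 202 + 21.73 = 223.73 → 224
  B: 27 + 0.41×(255−27) = 27 + 93.48 = 120.48 → 120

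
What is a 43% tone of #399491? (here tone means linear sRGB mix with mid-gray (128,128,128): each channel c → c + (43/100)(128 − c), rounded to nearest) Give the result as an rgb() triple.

#399491 is rgb(57, 148, 145).
Per channel, c → c + 0.43(128 − c):
  R: 57 + 0.43×(128−57) = 57 + 30.53 = 87.53 → 88
  G: 148 − 8.6 = 139.4 → 139
  B: 145 + 0.43×(128−145) = 145 − 7.31 = 137.69 → 138

rgb(88, 139, 138)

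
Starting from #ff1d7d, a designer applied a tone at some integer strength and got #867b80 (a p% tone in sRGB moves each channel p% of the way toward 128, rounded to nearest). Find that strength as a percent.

95%

#ff1d7d is rgb(255, 29, 125); #867b80 is rgb(134, 123, 128).
On the R channel (widest range): 134 ≈ 255 + (p/100)(128 − 255), so p ≈ 100×(134 − 255)/(128 − 255) = -12100/-127 = 95.28.
p = 95 reproduces all three channels after rounding.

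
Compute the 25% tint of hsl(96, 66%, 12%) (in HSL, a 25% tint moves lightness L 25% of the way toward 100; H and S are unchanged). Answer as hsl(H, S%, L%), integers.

L moves 25% from 12 toward 100: 12 + 22 = 34 → 34.
H and S are unchanged.

hsl(96, 66%, 34%)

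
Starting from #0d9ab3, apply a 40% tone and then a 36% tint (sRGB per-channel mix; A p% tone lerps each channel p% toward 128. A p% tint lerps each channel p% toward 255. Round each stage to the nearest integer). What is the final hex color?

#0d9ab3 is rgb(13, 154, 179).
A 40% tone moves each channel 40% toward 128:
  R: 13 + 0.4×(128−13) = 13 + 46 = 59 → 59
  G: 154 − 10.4 = 143.6 → 144
  B: 179 + 0.4×(128−179) = 179 − 20.4 = 158.6 → 159
After the tone: rgb(59, 144, 159) = #3b909f.
Per channel, c → c + 0.36(255 − c):
  R: 59 + 70.56 = 129.56 → 130
  G: 144 + 0.36×(255−144) = 144 + 39.96 = 183.96 → 184
  B: 159 + 0.36×(255−159) = 159 + 34.56 = 193.56 → 194
rgb(130, 184, 194) = #82b8c2.

#82b8c2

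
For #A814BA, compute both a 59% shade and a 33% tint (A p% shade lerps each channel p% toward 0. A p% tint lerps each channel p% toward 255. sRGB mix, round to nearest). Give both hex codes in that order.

#45084C, #C562D1

#A814BA is rgb(168, 20, 186).
59% shade:
  R: 168 + 0.59×(0−168) = 168 − 99.12 = 68.88 → 69
  G: 20 + 0.59×(0−20) = 20 − 11.8 = 8.2 → 8
  B: 186 + 0.59×(0−186) = 186 − 109.74 = 76.26 → 76
  → #45084C
33% tint:
  R: 168 + 0.33×(255−168) = 168 + 28.71 = 196.71 → 197
  G: 20 + 0.33×(255−20) = 20 + 77.55 = 97.55 → 98
  B: 186 + 22.77 = 208.77 → 209
  → #C562D1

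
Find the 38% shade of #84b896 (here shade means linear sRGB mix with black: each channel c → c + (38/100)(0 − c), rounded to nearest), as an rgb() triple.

#84b896 is rgb(132, 184, 150).
Per channel, c → c + 0.38(0 − c):
  R: 132 + 0.38×(0−132) = 132 − 50.16 = 81.84 → 82
  G: 184 + 0.38×(0−184) = 184 − 69.92 = 114.08 → 114
  B: 150 − 57 = 93 → 93

rgb(82, 114, 93)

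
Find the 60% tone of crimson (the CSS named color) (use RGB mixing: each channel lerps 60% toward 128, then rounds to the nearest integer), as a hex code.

#A55565

CSS crimson is rgb(220, 20, 60).
Lerp each channel 60% toward 128:
  R: 220 + 0.6×(128−220) = 220 − 55.2 = 164.8 → 165
  G: 20 + 0.6×(128−20) = 20 + 64.8 = 84.8 → 85
  B: 60 + 40.8 = 100.8 → 101
rgb(165, 85, 101) = #A55565.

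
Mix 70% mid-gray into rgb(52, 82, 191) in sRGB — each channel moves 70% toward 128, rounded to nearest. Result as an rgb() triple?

Per channel, c → c + 0.7(128 − c):
  R: 52 + 0.7×(128−52) = 52 + 53.2 = 105.2 → 105
  G: 82 + 0.7×(128−82) = 82 + 32.2 = 114.2 → 114
  B: 191 + 0.7×(128−191) = 191 − 44.1 = 146.9 → 147

rgb(105, 114, 147)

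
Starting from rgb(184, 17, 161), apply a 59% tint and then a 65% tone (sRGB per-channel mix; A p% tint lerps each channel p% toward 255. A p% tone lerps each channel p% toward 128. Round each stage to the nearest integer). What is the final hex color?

#A28A9F

A 59% tint moves each channel 59% toward 255:
  R: 184 + 0.59×(255−184) = 184 + 41.89 = 225.89 → 226
  G: 17 + 0.59×(255−17) = 17 + 140.42 = 157.42 → 157
  B: 161 + 0.59×(255−161) = 161 + 55.46 = 216.46 → 216
After the tint: rgb(226, 157, 216) = #E29DD8.
A 65% tone moves each channel 65% toward 128:
  R: 226 + 0.65×(128−226) = 226 − 63.7 = 162.3 → 162
  G: 157 − 18.85 = 138.15 → 138
  B: 216 + 0.65×(128−216) = 216 − 57.2 = 158.8 → 159
rgb(162, 138, 159) = #A28A9F.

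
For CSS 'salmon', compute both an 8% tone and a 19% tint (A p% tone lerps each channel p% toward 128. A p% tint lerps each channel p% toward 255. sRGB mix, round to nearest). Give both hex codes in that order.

#f08073, #fb988d

CSS salmon is rgb(250, 128, 114).
8% tone:
  R: 250 + 0.08×(128−250) = 250 − 9.76 = 240.24 → 240
  G: 128 + 0.08×(128−128) = 128 + 0 = 128 → 128
  B: 114 + 1.12 = 115.12 → 115
  → #f08073
19% tint:
  R: 250 + 0.19×(255−250) = 250 + 0.95 = 250.95 → 251
  G: 128 + 0.19×(255−128) = 128 + 24.13 = 152.13 → 152
  B: 114 + 26.79 = 140.79 → 141
  → #fb988d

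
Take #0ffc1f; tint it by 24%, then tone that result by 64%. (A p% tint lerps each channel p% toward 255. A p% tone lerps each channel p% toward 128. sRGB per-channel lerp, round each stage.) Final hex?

#0ffc1f is rgb(15, 252, 31).
A 24% tint moves each channel 24% toward 255:
  R: 15 + 57.6 = 72.6 → 73
  G: 252 + 0.24×(255−252) = 252 + 0.72 = 252.72 → 253
  B: 31 + 53.76 = 84.76 → 85
After the tint: rgb(73, 253, 85) = #49fd55.
Per channel, c → c + 0.64(128 − c):
  R: 73 + 0.64×(128−73) = 73 + 35.2 = 108.2 → 108
  G: 253 + 0.64×(128−253) = 253 − 80 = 173 → 173
  B: 85 + 0.64×(128−85) = 85 + 27.52 = 112.52 → 113
rgb(108, 173, 113) = #6cad71.

#6cad71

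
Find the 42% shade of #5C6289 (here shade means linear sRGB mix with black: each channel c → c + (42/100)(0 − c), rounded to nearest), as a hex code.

#35394F

#5C6289 is rgb(92, 98, 137).
Lerp each channel 42% toward 0:
  R: 92 − 38.64 = 53.36 → 53
  G: 98 + 0.42×(0−98) = 98 − 41.16 = 56.84 → 57
  B: 137 + 0.42×(0−137) = 137 − 57.54 = 79.46 → 79
rgb(53, 57, 79) = #35394F.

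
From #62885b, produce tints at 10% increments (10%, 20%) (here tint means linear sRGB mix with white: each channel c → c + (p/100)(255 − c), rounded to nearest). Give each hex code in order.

#72946b, #81a07c

#62885b is rgb(98, 136, 91).
10%: (98 + 15.7 = 113.7→114, 136 + 11.9 = 147.9→148, 91 + 16.4 = 107.4→107) → #72946b
20%: (98 + 31.4 = 129.4→129, 136 + 23.8 = 159.8→160, 91 + 32.8 = 123.8→124) → #81a07c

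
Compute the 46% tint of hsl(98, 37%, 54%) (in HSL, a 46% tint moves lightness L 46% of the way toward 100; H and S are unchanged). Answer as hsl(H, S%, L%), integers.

hsl(98, 37%, 75%)

L moves 46% from 54 toward 100: 54 + 21.16 = 75.16 → 75.
H and S are unchanged.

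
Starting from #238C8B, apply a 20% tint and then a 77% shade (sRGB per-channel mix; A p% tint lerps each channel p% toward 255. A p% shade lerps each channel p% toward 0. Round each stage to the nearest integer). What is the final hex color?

#122525

#238C8B is rgb(35, 140, 139).
A 20% tint moves each channel 20% toward 255:
  R: 35 + 44 = 79 → 79
  G: 140 + 0.2×(255−140) = 140 + 23 = 163 → 163
  B: 139 + 23.2 = 162.2 → 162
After the tint: rgb(79, 163, 162) = #4FA3A2.
A 77% shade moves each channel 77% toward 0:
  R: 79 + 0.77×(0−79) = 79 − 60.83 = 18.17 → 18
  G: 163 + 0.77×(0−163) = 163 − 125.51 = 37.49 → 37
  B: 162 + 0.77×(0−162) = 162 − 124.74 = 37.26 → 37
rgb(18, 37, 37) = #122525.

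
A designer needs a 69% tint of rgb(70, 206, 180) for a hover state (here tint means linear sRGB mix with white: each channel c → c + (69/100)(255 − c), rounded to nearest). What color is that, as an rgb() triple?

Per channel, c → c + 0.69(255 − c):
  R: 70 + 127.65 = 197.65 → 198
  G: 206 + 33.81 = 239.81 → 240
  B: 180 + 51.75 = 231.75 → 232

rgb(198, 240, 232)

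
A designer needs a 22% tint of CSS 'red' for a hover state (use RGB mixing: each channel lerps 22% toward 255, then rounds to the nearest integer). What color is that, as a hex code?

CSS red is rgb(255, 0, 0).
Lerp each channel 22% toward 255:
  R: 255 + 0 = 255 → 255
  G: 0 + 56.1 = 56.1 → 56
  B: 0 + 0.22×(255−0) = 0 + 56.1 = 56.1 → 56
rgb(255, 56, 56) = #FF3838.

#FF3838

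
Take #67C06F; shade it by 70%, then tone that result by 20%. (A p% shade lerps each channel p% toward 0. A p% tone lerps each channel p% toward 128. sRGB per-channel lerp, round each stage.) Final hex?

#67C06F is rgb(103, 192, 111).
Per channel, c → c + 0.7(0 − c):
  R: 103 − 72.1 = 30.9 → 31
  G: 192 + 0.7×(0−192) = 192 − 134.4 = 57.6 → 58
  B: 111 − 77.7 = 33.3 → 33
After the shade: rgb(31, 58, 33) = #1F3A21.
Per channel, c → c + 0.2(128 − c):
  R: 31 + 0.2×(128−31) = 31 + 19.4 = 50.4 → 50
  G: 58 + 0.2×(128−58) = 58 + 14 = 72 → 72
  B: 33 + 0.2×(128−33) = 33 + 19 = 52 → 52
rgb(50, 72, 52) = #324834.

#324834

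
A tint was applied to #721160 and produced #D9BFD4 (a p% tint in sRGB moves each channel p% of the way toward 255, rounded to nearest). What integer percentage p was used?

#721160 is rgb(114, 17, 96); #D9BFD4 is rgb(217, 191, 212).
On the G channel (widest range): 191 ≈ 17 + (p/100)(255 − 17), so p ≈ 100×(191 − 17)/(255 − 17) = 17400/238 = 73.11.
p = 73 reproduces all three channels after rounding.

73%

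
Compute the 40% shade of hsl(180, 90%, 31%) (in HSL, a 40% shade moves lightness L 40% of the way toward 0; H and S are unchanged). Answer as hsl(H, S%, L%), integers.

hsl(180, 90%, 19%)

L moves 40% from 31 toward 0: 31 − 12.4 = 18.6 → 19.
H and S are unchanged.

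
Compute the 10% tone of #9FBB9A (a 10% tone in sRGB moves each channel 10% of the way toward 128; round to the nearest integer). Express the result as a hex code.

#9FBB9A is rgb(159, 187, 154).
A 10% tone moves each channel 10% toward 128:
  R: 159 + 0.1×(128−159) = 159 − 3.1 = 155.9 → 156
  G: 187 + 0.1×(128−187) = 187 − 5.9 = 181.1 → 181
  B: 154 − 2.6 = 151.4 → 151
rgb(156, 181, 151) = #9CB597.

#9CB597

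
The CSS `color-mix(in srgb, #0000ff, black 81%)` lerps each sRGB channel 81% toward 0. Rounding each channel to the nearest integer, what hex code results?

#000030

#0000ff is rgb(0, 0, 255).
Lerp each channel 81% toward 0:
  R: 0 + 0.81×(0−0) = 0 + 0 = 0 → 0
  G: 0 + 0.81×(0−0) = 0 + 0 = 0 → 0
  B: 255 − 206.55 = 48.45 → 48
rgb(0, 0, 48) = #000030.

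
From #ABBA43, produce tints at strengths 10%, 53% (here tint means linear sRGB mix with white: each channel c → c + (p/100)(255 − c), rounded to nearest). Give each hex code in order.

#B3C156, #D8DFA7

#ABBA43 is rgb(171, 186, 67).
10%: (171 + 8.4 = 179.4→179, 186 + 6.9 = 192.9→193, 67 + 18.8 = 85.8→86) → #B3C156
53%: (171 + 44.52 = 215.52→216, 186 + 36.57 = 222.57→223, 67 + 99.64 = 166.64→167) → #D8DFA7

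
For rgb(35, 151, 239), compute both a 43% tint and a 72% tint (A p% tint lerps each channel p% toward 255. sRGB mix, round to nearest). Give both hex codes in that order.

#82C4F6, #C1E2FB

43% tint:
  R: 35 + 94.6 = 129.6 → 130
  G: 151 + 0.43×(255−151) = 151 + 44.72 = 195.72 → 196
  B: 239 + 6.88 = 245.88 → 246
  → #82C4F6
72% tint:
  R: 35 + 0.72×(255−35) = 35 + 158.4 = 193.4 → 193
  G: 151 + 0.72×(255−151) = 151 + 74.88 = 225.88 → 226
  B: 239 + 0.72×(255−239) = 239 + 11.52 = 250.52 → 251
  → #C1E2FB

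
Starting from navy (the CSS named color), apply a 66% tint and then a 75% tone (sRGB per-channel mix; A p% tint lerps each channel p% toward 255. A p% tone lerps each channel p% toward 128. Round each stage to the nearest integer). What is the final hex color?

CSS navy is rgb(0, 0, 128).
Per channel, c → c + 0.66(255 − c):
  R: 0 + 0.66×(255−0) = 0 + 168.3 = 168.3 → 168
  G: 0 + 168.3 = 168.3 → 168
  B: 128 + 83.82 = 211.82 → 212
After the tint: rgb(168, 168, 212) = #a8a8d4.
Lerp each channel 75% toward 128:
  R: 168 − 30 = 138 → 138
  G: 168 − 30 = 138 → 138
  B: 212 − 63 = 149 → 149
rgb(138, 138, 149) = #8a8a95.

#8a8a95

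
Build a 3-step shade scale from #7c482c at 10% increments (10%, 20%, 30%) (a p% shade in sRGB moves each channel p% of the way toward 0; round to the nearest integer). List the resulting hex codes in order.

#704128, #633a23, #57321f

#7c482c is rgb(124, 72, 44).
10%: (124 − 12.4 = 111.6→112, 72 − 7.2 = 64.8→65, 44 − 4.4 = 39.6→40) → #704128
20%: (124 − 24.8 = 99.2→99, 72 − 14.4 = 57.6→58, 44 − 8.8 = 35.2→35) → #633a23
30%: (124 − 37.2 = 86.8→87, 72 − 21.6 = 50.4→50, 44 − 13.2 = 30.8→31) → #57321f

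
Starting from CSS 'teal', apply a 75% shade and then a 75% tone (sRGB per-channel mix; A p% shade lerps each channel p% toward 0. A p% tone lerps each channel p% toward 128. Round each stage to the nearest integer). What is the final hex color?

#606868

CSS teal is rgb(0, 128, 128).
Per channel, c → c + 0.75(0 − c):
  R: 0 + 0.75×(0−0) = 0 + 0 = 0 → 0
  G: 128 − 96 = 32 → 32
  B: 128 − 96 = 32 → 32
After the shade: rgb(0, 32, 32) = #002020.
A 75% tone moves each channel 75% toward 128:
  R: 0 + 0.75×(128−0) = 0 + 96 = 96 → 96
  G: 32 + 0.75×(128−32) = 32 + 72 = 104 → 104
  B: 32 + 72 = 104 → 104
rgb(96, 104, 104) = #606868.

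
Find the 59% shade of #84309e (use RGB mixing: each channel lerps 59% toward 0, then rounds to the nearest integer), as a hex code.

#361441

#84309e is rgb(132, 48, 158).
Lerp each channel 59% toward 0:
  R: 132 + 0.59×(0−132) = 132 − 77.88 = 54.12 → 54
  G: 48 − 28.32 = 19.68 → 20
  B: 158 + 0.59×(0−158) = 158 − 93.22 = 64.78 → 65
rgb(54, 20, 65) = #361441.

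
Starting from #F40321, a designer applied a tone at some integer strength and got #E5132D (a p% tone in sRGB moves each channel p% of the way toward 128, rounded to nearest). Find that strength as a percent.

#F40321 is rgb(244, 3, 33); #E5132D is rgb(229, 19, 45).
On the G channel (widest range): 19 ≈ 3 + (p/100)(128 − 3), so p ≈ 100×(19 − 3)/(128 − 3) = 1600/125 = 12.80.
p = 13 reproduces all three channels after rounding.

13%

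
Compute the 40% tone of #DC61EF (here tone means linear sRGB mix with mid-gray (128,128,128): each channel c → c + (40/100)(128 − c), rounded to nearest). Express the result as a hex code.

#DC61EF is rgb(220, 97, 239).
A 40% tone moves each channel 40% toward 128:
  R: 220 − 36.8 = 183.2 → 183
  G: 97 + 0.4×(128−97) = 97 + 12.4 = 109.4 → 109
  B: 239 + 0.4×(128−239) = 239 − 44.4 = 194.6 → 195
rgb(183, 109, 195) = #B76DC3.

#B76DC3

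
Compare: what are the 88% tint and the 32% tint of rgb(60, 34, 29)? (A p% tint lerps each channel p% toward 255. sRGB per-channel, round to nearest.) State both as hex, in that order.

#E8E4E4, #7A6965

88% tint:
  R: 60 + 171.6 = 231.6 → 232
  G: 34 + 0.88×(255−34) = 34 + 194.48 = 228.48 → 228
  B: 29 + 0.88×(255−29) = 29 + 198.88 = 227.88 → 228
  → #E8E4E4
32% tint:
  R: 60 + 62.4 = 122.4 → 122
  G: 34 + 0.32×(255−34) = 34 + 70.72 = 104.72 → 105
  B: 29 + 0.32×(255−29) = 29 + 72.32 = 101.32 → 101
  → #7A6965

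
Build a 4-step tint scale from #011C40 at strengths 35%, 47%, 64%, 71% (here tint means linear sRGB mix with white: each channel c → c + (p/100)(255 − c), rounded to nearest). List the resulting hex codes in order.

#5A6B83, #78879A, #A4ADBA, #B5BDC8

#011C40 is rgb(1, 28, 64).
35%: (1 + 88.9 = 89.9→90, 28 + 79.45 = 107.45→107, 64 + 66.85 = 130.85→131) → #5A6B83
47%: (1 + 119.38 = 120.38→120, 28 + 106.69 = 134.69→135, 64 + 89.77 = 153.77→154) → #78879A
64%: (1 + 162.56 = 163.56→164, 28 + 145.28 = 173.28→173, 64 + 122.24 = 186.24→186) → #A4ADBA
71%: (1 + 180.34 = 181.34→181, 28 + 161.17 = 189.17→189, 64 + 135.61 = 199.61→200) → #B5BDC8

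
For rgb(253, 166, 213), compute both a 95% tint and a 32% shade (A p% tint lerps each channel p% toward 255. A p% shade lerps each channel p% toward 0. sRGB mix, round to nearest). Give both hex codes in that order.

95% tint:
  R: 253 + 0.95×(255−253) = 253 + 1.9 = 254.9 → 255
  G: 166 + 0.95×(255−166) = 166 + 84.55 = 250.55 → 251
  B: 213 + 0.95×(255−213) = 213 + 39.9 = 252.9 → 253
  → #FFFBFD
32% shade:
  R: 253 − 80.96 = 172.04 → 172
  G: 166 − 53.12 = 112.88 → 113
  B: 213 − 68.16 = 144.84 → 145
  → #AC7191

#FFFBFD, #AC7191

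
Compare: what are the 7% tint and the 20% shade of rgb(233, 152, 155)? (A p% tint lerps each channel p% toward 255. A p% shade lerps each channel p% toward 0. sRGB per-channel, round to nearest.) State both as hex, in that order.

#EB9FA2, #BA7A7C

7% tint:
  R: 233 + 0.07×(255−233) = 233 + 1.54 = 234.54 → 235
  G: 152 + 7.21 = 159.21 → 159
  B: 155 + 0.07×(255−155) = 155 + 7 = 162 → 162
  → #EB9FA2
20% shade:
  R: 233 − 46.6 = 186.4 → 186
  G: 152 − 30.4 = 121.6 → 122
  B: 155 − 31 = 124 → 124
  → #BA7A7C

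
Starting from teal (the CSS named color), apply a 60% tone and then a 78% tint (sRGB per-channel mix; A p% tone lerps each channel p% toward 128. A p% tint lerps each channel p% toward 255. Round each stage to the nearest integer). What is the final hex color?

#d8e3e3

CSS teal is rgb(0, 128, 128).
A 60% tone moves each channel 60% toward 128:
  R: 0 + 0.6×(128−0) = 0 + 76.8 = 76.8 → 77
  G: 128 + 0.6×(128−128) = 128 + 0 = 128 → 128
  B: 128 + 0.6×(128−128) = 128 + 0 = 128 → 128
After the tone: rgb(77, 128, 128) = #4d8080.
Lerp each channel 78% toward 255:
  R: 77 + 0.78×(255−77) = 77 + 138.84 = 215.84 → 216
  G: 128 + 99.06 = 227.06 → 227
  B: 128 + 0.78×(255−128) = 128 + 99.06 = 227.06 → 227
rgb(216, 227, 227) = #d8e3e3.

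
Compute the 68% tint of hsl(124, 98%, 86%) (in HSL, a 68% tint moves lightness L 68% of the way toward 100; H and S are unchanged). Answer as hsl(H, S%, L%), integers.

hsl(124, 98%, 96%)

L moves 68% from 86 toward 100: 86 + 9.52 = 95.52 → 96.
H and S are unchanged.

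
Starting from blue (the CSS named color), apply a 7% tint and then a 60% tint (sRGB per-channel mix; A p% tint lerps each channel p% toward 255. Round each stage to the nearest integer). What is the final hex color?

#A0A0FF

CSS blue is rgb(0, 0, 255).
Per channel, c → c + 0.07(255 − c):
  R: 0 + 0.07×(255−0) = 0 + 17.85 = 17.85 → 18
  G: 0 + 17.85 = 17.85 → 18
  B: 255 + 0.07×(255−255) = 255 + 0 = 255 → 255
After the tint: rgb(18, 18, 255) = #1212FF.
Per channel, c → c + 0.6(255 − c):
  R: 18 + 0.6×(255−18) = 18 + 142.2 = 160.2 → 160
  G: 18 + 142.2 = 160.2 → 160
  B: 255 + 0 = 255 → 255
rgb(160, 160, 255) = #A0A0FF.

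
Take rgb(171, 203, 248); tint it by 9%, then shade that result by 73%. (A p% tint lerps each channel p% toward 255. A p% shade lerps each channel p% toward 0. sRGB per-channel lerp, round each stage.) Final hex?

#303843

Per channel, c → c + 0.09(255 − c):
  R: 171 + 0.09×(255−171) = 171 + 7.56 = 178.56 → 179
  G: 203 + 4.68 = 207.68 → 208
  B: 248 + 0.63 = 248.63 → 249
After the tint: rgb(179, 208, 249) = #b3d0f9.
Per channel, c → c + 0.73(0 − c):
  R: 179 + 0.73×(0−179) = 179 − 130.67 = 48.33 → 48
  G: 208 − 151.84 = 56.16 → 56
  B: 249 + 0.73×(0−249) = 249 − 181.77 = 67.23 → 67
rgb(48, 56, 67) = #303843.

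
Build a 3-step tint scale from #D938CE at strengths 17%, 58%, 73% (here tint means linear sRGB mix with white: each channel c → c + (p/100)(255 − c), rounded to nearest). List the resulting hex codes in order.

#D938CE is rgb(217, 56, 206).
17%: (217 + 6.46 = 223.46→223, 56 + 33.83 = 89.83→90, 206 + 8.33 = 214.33→214) → #DF5AD6
58%: (217 + 22.04 = 239.04→239, 56 + 115.42 = 171.42→171, 206 + 28.42 = 234.42→234) → #EFABEA
73%: (217 + 27.74 = 244.74→245, 56 + 145.27 = 201.27→201, 206 + 35.77 = 241.77→242) → #F5C9F2

#DF5AD6, #EFABEA, #F5C9F2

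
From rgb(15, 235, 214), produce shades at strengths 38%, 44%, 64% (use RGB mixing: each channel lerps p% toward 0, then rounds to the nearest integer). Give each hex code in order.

38%: (15 − 5.7 = 9.3→9, 235 − 89.3 = 145.7→146, 214 − 81.32 = 132.68→133) → #099285
44%: (15 − 6.6 = 8.4→8, 235 − 103.4 = 131.6→132, 214 − 94.16 = 119.84→120) → #088478
64%: (15 − 9.6 = 5.4→5, 235 − 150.4 = 84.6→85, 214 − 136.96 = 77.04→77) → #05554d

#099285, #088478, #05554d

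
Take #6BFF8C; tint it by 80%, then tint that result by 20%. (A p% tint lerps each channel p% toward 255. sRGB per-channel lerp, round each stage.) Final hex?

#6BFF8C is rgb(107, 255, 140).
An 80% tint moves each channel 80% toward 255:
  R: 107 + 0.8×(255−107) = 107 + 118.4 = 225.4 → 225
  G: 255 + 0 = 255 → 255
  B: 140 + 0.8×(255−140) = 140 + 92 = 232 → 232
After the tint: rgb(225, 255, 232) = #E1FFE8.
Lerp each channel 20% toward 255:
  R: 225 + 6 = 231 → 231
  G: 255 + 0 = 255 → 255
  B: 232 + 0.2×(255−232) = 232 + 4.6 = 236.6 → 237
rgb(231, 255, 237) = #E7FFED.

#E7FFED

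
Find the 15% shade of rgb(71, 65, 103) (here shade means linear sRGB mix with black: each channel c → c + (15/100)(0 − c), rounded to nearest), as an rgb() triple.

A 15% shade moves each channel 15% toward 0:
  R: 71 + 0.15×(0−71) = 71 − 10.65 = 60.35 → 60
  G: 65 + 0.15×(0−65) = 65 − 9.75 = 55.25 → 55
  B: 103 + 0.15×(0−103) = 103 − 15.45 = 87.55 → 88

rgb(60, 55, 88)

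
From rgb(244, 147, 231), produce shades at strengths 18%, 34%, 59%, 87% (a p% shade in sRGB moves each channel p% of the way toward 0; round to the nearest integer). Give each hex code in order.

18%: (244 − 43.92 = 200.08→200, 147 − 26.46 = 120.54→121, 231 − 41.58 = 189.42→189) → #c879bd
34%: (244 − 82.96 = 161.04→161, 147 − 49.98 = 97.02→97, 231 − 78.54 = 152.46→152) → #a16198
59%: (244 − 143.96 = 100.04→100, 147 − 86.73 = 60.27→60, 231 − 136.29 = 94.71→95) → #643c5f
87%: (244 − 212.28 = 31.72→32, 147 − 127.89 = 19.11→19, 231 − 200.97 = 30.03→30) → #20131e

#c879bd, #a16198, #643c5f, #20131e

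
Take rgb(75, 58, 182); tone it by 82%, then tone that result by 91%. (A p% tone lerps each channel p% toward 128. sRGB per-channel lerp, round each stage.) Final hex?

#7f7f81

An 82% tone moves each channel 82% toward 128:
  R: 75 + 43.46 = 118.46 → 118
  G: 58 + 57.4 = 115.4 → 115
  B: 182 − 44.28 = 137.72 → 138
After the tone: rgb(118, 115, 138) = #76738a.
A 91% tone moves each channel 91% toward 128:
  R: 118 + 0.91×(128−118) = 118 + 9.1 = 127.1 → 127
  G: 115 + 0.91×(128−115) = 115 + 11.83 = 126.83 → 127
  B: 138 + 0.91×(128−138) = 138 − 9.1 = 128.9 → 129
rgb(127, 127, 129) = #7f7f81.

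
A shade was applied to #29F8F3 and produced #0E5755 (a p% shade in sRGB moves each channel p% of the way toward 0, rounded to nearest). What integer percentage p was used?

#29F8F3 is rgb(41, 248, 243); #0E5755 is rgb(14, 87, 85).
On the G channel (widest range): 87 ≈ 248 + (p/100)(0 − 248), so p ≈ 100×(87 − 248)/(0 − 248) = -16100/-248 = 64.92.
p = 65 reproduces all three channels after rounding.

65%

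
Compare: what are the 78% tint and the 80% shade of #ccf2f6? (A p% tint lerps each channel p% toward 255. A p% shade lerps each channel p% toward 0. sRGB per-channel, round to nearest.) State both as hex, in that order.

#f4fcfd, #293031

#ccf2f6 is rgb(204, 242, 246).
78% tint:
  R: 204 + 0.78×(255−204) = 204 + 39.78 = 243.78 → 244
  G: 242 + 0.78×(255−242) = 242 + 10.14 = 252.14 → 252
  B: 246 + 0.78×(255−246) = 246 + 7.02 = 253.02 → 253
  → #f4fcfd
80% shade:
  R: 204 + 0.8×(0−204) = 204 − 163.2 = 40.8 → 41
  G: 242 − 193.6 = 48.4 → 48
  B: 246 + 0.8×(0−246) = 246 − 196.8 = 49.2 → 49
  → #293031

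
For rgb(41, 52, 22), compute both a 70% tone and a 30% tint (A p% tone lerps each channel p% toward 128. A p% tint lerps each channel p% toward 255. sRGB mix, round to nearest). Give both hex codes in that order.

70% tone:
  R: 41 + 0.7×(128−41) = 41 + 60.9 = 101.9 → 102
  G: 52 + 0.7×(128−52) = 52 + 53.2 = 105.2 → 105
  B: 22 + 0.7×(128−22) = 22 + 74.2 = 96.2 → 96
  → #666960
30% tint:
  R: 41 + 0.3×(255−41) = 41 + 64.2 = 105.2 → 105
  G: 52 + 60.9 = 112.9 → 113
  B: 22 + 0.3×(255−22) = 22 + 69.9 = 91.9 → 92
  → #69715c

#666960, #69715c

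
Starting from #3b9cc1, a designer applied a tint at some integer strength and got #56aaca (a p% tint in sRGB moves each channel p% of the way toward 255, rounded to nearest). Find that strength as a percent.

#3b9cc1 is rgb(59, 156, 193); #56aaca is rgb(86, 170, 202).
On the R channel (widest range): 86 ≈ 59 + (p/100)(255 − 59), so p ≈ 100×(86 − 59)/(255 − 59) = 2700/196 = 13.78.
p = 14 reproduces all three channels after rounding.

14%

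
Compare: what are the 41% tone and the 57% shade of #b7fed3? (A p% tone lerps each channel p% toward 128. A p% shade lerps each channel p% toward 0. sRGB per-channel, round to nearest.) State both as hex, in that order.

#a0cab1, #4f6d5b

#b7fed3 is rgb(183, 254, 211).
41% tone:
  R: 183 + 0.41×(128−183) = 183 − 22.55 = 160.45 → 160
  G: 254 − 51.66 = 202.34 → 202
  B: 211 − 34.03 = 176.97 → 177
  → #a0cab1
57% shade:
  R: 183 − 104.31 = 78.69 → 79
  G: 254 − 144.78 = 109.22 → 109
  B: 211 − 120.27 = 90.73 → 91
  → #4f6d5b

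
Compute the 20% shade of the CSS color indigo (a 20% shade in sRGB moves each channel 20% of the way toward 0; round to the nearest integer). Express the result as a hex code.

#3C0068

CSS indigo is rgb(75, 0, 130).
A 20% shade moves each channel 20% toward 0:
  R: 75 − 15 = 60 → 60
  G: 0 + 0 = 0 → 0
  B: 130 + 0.2×(0−130) = 130 − 26 = 104 → 104
rgb(60, 0, 104) = #3C0068.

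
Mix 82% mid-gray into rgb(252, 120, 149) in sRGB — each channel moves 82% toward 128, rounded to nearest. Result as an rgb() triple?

rgb(150, 127, 132)

Lerp each channel 82% toward 128:
  R: 252 − 101.68 = 150.32 → 150
  G: 120 + 6.56 = 126.56 → 127
  B: 149 + 0.82×(128−149) = 149 − 17.22 = 131.78 → 132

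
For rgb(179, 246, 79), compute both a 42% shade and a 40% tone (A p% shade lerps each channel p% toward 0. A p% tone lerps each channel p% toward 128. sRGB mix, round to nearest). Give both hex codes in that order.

42% shade:
  R: 179 + 0.42×(0−179) = 179 − 75.18 = 103.82 → 104
  G: 246 − 103.32 = 142.68 → 143
  B: 79 − 33.18 = 45.82 → 46
  → #688F2E
40% tone:
  R: 179 + 0.4×(128−179) = 179 − 20.4 = 158.6 → 159
  G: 246 + 0.4×(128−246) = 246 − 47.2 = 198.8 → 199
  B: 79 + 19.6 = 98.6 → 99
  → #9FC763

#688F2E, #9FC763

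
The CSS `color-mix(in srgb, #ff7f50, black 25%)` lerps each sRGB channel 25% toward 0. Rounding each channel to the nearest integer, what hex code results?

#bf5f3c

#ff7f50 is rgb(255, 127, 80).
Per channel, c → c + 0.25(0 − c):
  R: 255 + 0.25×(0−255) = 255 − 63.75 = 191.25 → 191
  G: 127 + 0.25×(0−127) = 127 − 31.75 = 95.25 → 95
  B: 80 + 0.25×(0−80) = 80 − 20 = 60 → 60
rgb(191, 95, 60) = #bf5f3c.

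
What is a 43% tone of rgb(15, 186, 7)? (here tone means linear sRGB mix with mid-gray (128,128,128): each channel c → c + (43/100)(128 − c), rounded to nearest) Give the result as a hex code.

#40A13B

Per channel, c → c + 0.43(128 − c):
  R: 15 + 48.59 = 63.59 → 64
  G: 186 − 24.94 = 161.06 → 161
  B: 7 + 0.43×(128−7) = 7 + 52.03 = 59.03 → 59
rgb(64, 161, 59) = #40A13B.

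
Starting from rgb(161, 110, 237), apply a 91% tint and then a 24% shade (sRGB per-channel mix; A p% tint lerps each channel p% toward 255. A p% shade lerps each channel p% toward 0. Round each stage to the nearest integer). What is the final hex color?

#bcb8c0

Lerp each channel 91% toward 255:
  R: 161 + 0.91×(255−161) = 161 + 85.54 = 246.54 → 247
  G: 110 + 0.91×(255−110) = 110 + 131.95 = 241.95 → 242
  B: 237 + 16.38 = 253.38 → 253
After the tint: rgb(247, 242, 253) = #f7f2fd.
Per channel, c → c + 0.24(0 − c):
  R: 247 + 0.24×(0−247) = 247 − 59.28 = 187.72 → 188
  G: 242 + 0.24×(0−242) = 242 − 58.08 = 183.92 → 184
  B: 253 + 0.24×(0−253) = 253 − 60.72 = 192.28 → 192
rgb(188, 184, 192) = #bcb8c0.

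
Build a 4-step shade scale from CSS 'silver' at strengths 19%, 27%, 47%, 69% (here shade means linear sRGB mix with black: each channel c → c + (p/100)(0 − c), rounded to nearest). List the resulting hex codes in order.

#9C9C9C, #8C8C8C, #666666, #3C3C3C

CSS silver is rgb(192, 192, 192).
19%: (192 − 36.48 = 155.52→156, 192 − 36.48 = 155.52→156, 192 − 36.48 = 155.52→156) → #9C9C9C
27%: (192 − 51.84 = 140.16→140, 192 − 51.84 = 140.16→140, 192 − 51.84 = 140.16→140) → #8C8C8C
47%: (192 − 90.24 = 101.76→102, 192 − 90.24 = 101.76→102, 192 − 90.24 = 101.76→102) → #666666
69%: (192 − 132.48 = 59.52→60, 192 − 132.48 = 59.52→60, 192 − 132.48 = 59.52→60) → #3C3C3C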